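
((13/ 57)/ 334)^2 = 169/ 362445444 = 0.00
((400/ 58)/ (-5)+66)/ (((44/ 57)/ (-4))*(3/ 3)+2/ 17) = -1815906/ 2117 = -857.77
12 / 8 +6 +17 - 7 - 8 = 19 / 2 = 9.50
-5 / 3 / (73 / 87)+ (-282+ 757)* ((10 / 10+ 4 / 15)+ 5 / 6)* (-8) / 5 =-116653 / 73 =-1597.99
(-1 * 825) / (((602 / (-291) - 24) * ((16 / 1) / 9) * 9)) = 240075 / 121376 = 1.98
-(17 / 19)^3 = -4913 / 6859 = -0.72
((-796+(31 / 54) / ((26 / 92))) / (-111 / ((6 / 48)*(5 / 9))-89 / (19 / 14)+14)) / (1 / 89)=42.83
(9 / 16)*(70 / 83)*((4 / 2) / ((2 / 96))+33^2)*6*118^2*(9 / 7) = 5011856775 / 83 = 60383816.57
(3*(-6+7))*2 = 6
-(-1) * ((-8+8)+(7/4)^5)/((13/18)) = 151263/6656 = 22.73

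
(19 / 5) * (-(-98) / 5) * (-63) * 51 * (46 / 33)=-91733292 / 275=-333575.61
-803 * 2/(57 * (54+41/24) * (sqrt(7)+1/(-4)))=-205568 * sqrt(7)/2819733-51392/2819733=-0.21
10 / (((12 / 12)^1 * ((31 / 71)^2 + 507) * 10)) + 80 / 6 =102285043 / 7670244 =13.34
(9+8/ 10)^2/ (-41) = -2401/ 1025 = -2.34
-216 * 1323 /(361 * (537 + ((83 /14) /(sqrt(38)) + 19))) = -62283707136 /43746322741 + 332062416 * sqrt(38) /831180132079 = -1.42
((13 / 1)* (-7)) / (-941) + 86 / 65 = 86841 / 61165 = 1.42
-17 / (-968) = 17 / 968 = 0.02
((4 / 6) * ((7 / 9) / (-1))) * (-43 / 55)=602 / 1485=0.41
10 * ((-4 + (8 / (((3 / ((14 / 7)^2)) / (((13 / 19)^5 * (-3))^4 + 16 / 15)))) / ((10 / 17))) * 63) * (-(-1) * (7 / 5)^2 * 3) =279973095838161241312352890633656 / 4698746682193244774169450125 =59584.63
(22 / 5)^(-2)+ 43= 20837 / 484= 43.05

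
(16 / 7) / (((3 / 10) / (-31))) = -4960 / 21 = -236.19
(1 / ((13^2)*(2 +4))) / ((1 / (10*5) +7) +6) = 0.00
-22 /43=-0.51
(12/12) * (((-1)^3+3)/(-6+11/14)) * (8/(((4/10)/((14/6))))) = -3920/219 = -17.90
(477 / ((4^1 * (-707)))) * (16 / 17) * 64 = -122112 / 12019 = -10.16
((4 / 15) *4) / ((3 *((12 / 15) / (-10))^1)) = -40 / 9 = -4.44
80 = 80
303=303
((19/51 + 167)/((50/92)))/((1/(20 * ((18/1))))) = 9423744/85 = 110867.58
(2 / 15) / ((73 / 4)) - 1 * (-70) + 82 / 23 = 1852924 / 25185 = 73.57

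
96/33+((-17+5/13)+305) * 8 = 330328/143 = 2309.99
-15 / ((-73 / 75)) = 1125 / 73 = 15.41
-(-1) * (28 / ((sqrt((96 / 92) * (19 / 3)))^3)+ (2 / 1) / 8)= 1 / 4+ 161 * sqrt(874) / 2888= 1.90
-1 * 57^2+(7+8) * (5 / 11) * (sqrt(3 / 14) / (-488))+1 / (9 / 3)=-9746 / 3- 75 * sqrt(42) / 75152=-3248.67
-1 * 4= -4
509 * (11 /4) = 5599 /4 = 1399.75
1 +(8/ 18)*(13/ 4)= 22/ 9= 2.44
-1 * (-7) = 7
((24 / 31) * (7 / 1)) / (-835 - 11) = -28 / 4371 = -0.01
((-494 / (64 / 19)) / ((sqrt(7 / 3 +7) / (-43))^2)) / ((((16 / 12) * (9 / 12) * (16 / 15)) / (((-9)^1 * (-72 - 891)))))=-3384299390355 / 14336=-236069990.96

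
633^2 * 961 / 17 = 385062129 / 17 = 22650713.47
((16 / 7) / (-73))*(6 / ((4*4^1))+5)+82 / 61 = 36656 / 31171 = 1.18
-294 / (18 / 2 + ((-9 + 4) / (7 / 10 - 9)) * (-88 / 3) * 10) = 73206 / 41759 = 1.75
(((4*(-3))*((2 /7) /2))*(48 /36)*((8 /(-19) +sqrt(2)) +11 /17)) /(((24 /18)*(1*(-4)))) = 219 /2261 +3*sqrt(2) /7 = 0.70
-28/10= -14/5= -2.80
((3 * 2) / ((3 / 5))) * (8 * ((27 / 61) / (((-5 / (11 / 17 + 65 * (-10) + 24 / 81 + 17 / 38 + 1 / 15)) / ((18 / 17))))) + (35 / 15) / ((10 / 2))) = 24457107802 / 5024265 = 4867.80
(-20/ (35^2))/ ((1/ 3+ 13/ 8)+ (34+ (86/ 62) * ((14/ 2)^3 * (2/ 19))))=-56544/ 297983455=-0.00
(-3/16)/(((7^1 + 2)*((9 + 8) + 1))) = -1/864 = -0.00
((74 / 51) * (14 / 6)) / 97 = 518 / 14841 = 0.03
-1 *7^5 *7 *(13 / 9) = -1529437 / 9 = -169937.44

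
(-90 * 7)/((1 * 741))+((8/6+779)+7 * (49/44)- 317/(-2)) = 30836165/32604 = 945.78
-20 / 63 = -0.32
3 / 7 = 0.43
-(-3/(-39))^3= -1/2197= -0.00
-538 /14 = -269 /7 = -38.43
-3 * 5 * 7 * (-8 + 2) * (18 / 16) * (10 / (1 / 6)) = 42525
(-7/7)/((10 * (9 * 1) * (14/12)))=-1/105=-0.01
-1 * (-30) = 30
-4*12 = -48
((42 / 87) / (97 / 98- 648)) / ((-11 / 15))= 20580 / 20226833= 0.00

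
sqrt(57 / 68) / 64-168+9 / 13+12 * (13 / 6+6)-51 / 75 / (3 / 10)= -71.56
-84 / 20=-21 / 5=-4.20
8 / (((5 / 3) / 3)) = 72 / 5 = 14.40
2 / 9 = 0.22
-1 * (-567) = 567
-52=-52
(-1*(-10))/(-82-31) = -10/113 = -0.09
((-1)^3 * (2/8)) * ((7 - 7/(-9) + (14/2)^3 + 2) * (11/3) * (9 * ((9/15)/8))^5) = -742423077/16384000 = -45.31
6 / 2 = 3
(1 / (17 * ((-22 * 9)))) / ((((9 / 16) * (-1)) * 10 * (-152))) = -1 / 2877930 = -0.00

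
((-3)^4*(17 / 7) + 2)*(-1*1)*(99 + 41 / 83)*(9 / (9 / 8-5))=827055216 / 18011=45919.45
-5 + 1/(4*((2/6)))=-17/4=-4.25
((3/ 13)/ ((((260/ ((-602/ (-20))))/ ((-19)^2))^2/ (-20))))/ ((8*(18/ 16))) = -11807212921/ 13182000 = -895.71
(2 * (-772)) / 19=-1544 / 19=-81.26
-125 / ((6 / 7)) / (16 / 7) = -63.80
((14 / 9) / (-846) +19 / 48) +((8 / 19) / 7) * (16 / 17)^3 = 17677606987 / 39801667248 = 0.44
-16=-16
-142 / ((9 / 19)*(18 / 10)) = -13490 / 81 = -166.54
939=939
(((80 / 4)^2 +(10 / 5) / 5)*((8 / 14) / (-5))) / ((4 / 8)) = -2288 / 25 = -91.52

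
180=180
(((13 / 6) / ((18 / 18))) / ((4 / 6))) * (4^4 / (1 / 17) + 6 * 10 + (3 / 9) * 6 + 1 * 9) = 57499 / 4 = 14374.75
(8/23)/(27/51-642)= -136/250815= -0.00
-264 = -264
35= 35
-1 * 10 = -10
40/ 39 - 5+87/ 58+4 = 119/ 78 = 1.53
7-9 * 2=-11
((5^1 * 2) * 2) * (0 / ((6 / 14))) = 0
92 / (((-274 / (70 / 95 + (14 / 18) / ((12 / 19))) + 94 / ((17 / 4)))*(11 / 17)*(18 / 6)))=-26847233 / 66326304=-0.40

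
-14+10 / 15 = -40 / 3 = -13.33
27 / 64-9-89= -6245 / 64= -97.58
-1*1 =-1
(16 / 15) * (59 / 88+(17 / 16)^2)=1689 / 880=1.92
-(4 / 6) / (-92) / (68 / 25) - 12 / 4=-28127 / 9384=-3.00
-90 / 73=-1.23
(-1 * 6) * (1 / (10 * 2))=-3 / 10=-0.30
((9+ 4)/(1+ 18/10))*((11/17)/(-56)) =-715/13328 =-0.05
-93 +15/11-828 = -10116/11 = -919.64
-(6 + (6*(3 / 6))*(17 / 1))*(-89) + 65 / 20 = 5076.25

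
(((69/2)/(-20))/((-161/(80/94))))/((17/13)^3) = 6591/1616377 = 0.00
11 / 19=0.58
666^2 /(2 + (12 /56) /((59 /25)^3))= 1275359228136 /5797487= 219984.84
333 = 333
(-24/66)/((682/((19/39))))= -38/146289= -0.00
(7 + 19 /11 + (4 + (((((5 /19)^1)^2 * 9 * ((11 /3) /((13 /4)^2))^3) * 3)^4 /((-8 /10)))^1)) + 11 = 2406073632949614971122721923414216381061 /101405602125921354517826739924553180811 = 23.73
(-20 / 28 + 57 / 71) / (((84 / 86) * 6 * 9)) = 473 / 281799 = 0.00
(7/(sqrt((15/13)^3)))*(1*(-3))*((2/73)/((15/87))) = -5278*sqrt(195)/27375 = -2.69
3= 3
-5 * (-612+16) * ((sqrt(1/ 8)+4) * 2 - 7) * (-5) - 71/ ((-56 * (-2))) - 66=-1676263/ 112 - 7450 * sqrt(2)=-25502.52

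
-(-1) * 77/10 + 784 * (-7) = -54803/10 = -5480.30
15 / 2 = 7.50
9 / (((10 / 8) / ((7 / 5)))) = 252 / 25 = 10.08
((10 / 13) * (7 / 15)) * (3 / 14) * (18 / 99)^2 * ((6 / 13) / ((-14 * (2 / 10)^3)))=-1500 / 143143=-0.01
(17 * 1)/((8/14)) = 119/4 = 29.75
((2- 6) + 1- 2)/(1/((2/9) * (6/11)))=-20/33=-0.61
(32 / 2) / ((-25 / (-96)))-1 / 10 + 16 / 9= 28403 / 450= 63.12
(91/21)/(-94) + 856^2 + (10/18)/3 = 1859684321/2538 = 732736.14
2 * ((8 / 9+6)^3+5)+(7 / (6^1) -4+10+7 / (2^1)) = 491722 / 729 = 674.52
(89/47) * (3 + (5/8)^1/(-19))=40139/7144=5.62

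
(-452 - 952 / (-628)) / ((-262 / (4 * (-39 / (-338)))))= 0.79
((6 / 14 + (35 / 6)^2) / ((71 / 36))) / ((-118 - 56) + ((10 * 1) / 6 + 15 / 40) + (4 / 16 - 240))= -208392 / 4910857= -0.04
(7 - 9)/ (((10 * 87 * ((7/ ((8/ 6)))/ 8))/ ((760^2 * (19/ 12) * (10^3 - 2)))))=-17523921920/ 5481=-3197212.54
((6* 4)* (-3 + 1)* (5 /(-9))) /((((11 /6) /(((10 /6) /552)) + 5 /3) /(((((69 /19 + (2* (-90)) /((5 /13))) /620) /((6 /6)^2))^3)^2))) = 471734539217455772546289 /61013397485027559650080000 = 0.01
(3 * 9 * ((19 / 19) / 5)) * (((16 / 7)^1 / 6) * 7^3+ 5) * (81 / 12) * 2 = 98901 / 10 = 9890.10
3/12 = 1/4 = 0.25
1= 1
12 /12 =1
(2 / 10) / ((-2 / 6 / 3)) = -9 / 5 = -1.80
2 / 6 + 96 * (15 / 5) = 865 / 3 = 288.33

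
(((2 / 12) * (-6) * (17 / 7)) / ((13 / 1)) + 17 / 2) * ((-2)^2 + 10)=1513 / 13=116.38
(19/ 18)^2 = 361/ 324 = 1.11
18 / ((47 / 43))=774 / 47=16.47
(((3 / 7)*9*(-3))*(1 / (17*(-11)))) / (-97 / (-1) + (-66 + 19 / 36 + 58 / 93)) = 0.00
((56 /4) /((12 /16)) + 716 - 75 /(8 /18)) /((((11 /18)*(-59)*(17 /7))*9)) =-47537 /66198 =-0.72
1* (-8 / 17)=-8 / 17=-0.47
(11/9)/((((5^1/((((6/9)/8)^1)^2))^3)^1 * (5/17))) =0.00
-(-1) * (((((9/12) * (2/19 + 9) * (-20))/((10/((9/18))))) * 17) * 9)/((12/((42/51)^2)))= -76293/1292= -59.05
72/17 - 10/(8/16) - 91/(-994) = -37835/2414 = -15.67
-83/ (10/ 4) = -166/ 5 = -33.20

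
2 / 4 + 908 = 1817 / 2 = 908.50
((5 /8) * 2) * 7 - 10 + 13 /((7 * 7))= -193 /196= -0.98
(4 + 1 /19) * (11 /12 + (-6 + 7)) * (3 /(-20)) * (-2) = 2.33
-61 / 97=-0.63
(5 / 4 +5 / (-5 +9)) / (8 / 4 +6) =5 / 16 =0.31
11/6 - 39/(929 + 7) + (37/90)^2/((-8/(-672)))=86339/5400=15.99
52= 52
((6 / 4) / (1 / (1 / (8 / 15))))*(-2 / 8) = -45 / 64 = -0.70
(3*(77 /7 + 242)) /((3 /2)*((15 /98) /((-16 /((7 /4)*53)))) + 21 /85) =-38536960 /55031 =-700.28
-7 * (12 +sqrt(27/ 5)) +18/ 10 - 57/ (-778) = -319473/ 3890 - 21 * sqrt(15)/ 5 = -98.39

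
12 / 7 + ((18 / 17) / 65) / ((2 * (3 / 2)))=13302 / 7735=1.72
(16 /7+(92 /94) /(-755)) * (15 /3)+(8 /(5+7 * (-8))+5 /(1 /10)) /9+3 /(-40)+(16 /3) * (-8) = -23515427023 /912106440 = -25.78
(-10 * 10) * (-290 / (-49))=-29000 / 49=-591.84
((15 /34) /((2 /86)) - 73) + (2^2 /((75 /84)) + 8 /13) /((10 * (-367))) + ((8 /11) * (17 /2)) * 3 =-7914802297 /223044250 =-35.49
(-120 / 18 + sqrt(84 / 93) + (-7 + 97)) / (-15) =-50 / 9-2 *sqrt(217) / 465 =-5.62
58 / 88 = 29 / 44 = 0.66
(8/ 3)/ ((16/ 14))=7/ 3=2.33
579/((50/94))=27213/25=1088.52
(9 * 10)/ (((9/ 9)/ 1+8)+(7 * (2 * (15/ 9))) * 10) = 270/ 727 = 0.37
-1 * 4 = -4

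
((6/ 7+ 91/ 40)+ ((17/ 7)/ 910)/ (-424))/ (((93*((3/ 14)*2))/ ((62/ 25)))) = 338381/ 1736280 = 0.19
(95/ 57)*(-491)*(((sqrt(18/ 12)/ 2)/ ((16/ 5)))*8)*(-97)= 1190675*sqrt(6)/ 24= 121522.76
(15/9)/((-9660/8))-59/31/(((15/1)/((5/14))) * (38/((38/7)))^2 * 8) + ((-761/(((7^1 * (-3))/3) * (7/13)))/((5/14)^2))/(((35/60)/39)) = 93171255840913/880412400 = 105826.83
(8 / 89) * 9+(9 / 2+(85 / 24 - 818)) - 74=-1886407 / 2136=-883.15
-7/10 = -0.70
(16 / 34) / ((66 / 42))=56 / 187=0.30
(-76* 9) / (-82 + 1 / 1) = 76 / 9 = 8.44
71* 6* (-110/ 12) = -3905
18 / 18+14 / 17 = 31 / 17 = 1.82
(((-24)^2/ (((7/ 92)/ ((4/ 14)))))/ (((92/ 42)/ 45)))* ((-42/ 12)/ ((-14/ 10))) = 777600/ 7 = 111085.71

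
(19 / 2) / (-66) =-19 / 132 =-0.14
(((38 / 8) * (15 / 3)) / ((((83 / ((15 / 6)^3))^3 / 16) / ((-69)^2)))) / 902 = 883388671875 / 66016239872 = 13.38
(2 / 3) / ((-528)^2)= 1 / 418176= 0.00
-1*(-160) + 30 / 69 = 3690 / 23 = 160.43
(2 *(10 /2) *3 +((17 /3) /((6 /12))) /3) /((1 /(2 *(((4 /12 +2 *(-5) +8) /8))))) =-380 /27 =-14.07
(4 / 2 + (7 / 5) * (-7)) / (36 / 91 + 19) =-3549 / 8825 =-0.40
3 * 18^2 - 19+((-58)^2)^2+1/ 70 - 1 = 792221361/ 70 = 11317448.01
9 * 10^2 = 900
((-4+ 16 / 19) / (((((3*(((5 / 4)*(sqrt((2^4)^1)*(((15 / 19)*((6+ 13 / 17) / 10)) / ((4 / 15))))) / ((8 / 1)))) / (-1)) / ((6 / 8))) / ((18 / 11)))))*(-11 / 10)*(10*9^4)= -42830208 / 575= -74487.32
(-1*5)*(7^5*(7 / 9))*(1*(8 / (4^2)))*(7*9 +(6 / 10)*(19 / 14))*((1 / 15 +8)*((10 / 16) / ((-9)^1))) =3028100383 / 2592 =1168248.60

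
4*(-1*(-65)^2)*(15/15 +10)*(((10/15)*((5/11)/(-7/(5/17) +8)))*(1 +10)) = 9295000/237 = 39219.41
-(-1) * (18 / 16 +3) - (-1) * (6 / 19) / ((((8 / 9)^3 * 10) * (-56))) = 11233653 / 2723840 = 4.12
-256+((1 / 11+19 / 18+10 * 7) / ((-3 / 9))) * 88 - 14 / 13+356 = -728666 / 39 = -18683.74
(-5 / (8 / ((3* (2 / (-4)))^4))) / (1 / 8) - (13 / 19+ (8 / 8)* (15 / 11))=-91493 / 3344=-27.36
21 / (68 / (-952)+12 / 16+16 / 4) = 588 / 131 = 4.49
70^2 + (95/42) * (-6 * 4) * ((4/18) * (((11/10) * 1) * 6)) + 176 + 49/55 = 5771849/1155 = 4997.27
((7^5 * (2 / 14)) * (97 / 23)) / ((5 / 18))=4192146 / 115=36453.44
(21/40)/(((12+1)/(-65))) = -21/8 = -2.62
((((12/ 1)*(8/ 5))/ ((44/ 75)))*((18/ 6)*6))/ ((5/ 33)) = 3888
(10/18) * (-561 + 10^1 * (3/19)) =-5905/19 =-310.79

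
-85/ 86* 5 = -425/ 86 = -4.94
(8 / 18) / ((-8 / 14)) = -7 / 9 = -0.78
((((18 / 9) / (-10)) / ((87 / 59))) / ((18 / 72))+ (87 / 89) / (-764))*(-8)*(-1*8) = -257358416 / 7394565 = -34.80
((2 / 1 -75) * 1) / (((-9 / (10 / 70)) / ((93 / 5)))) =2263 / 105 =21.55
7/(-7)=-1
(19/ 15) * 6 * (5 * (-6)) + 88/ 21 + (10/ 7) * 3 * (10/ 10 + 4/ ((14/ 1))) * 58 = 14080/ 147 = 95.78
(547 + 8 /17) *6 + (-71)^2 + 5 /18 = 2547787 /306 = 8326.10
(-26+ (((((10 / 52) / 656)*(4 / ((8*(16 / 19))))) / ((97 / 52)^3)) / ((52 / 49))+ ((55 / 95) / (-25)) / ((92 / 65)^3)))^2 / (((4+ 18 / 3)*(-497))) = -12957790586746379485252661794521 / 95206958449734740680808887646720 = -0.14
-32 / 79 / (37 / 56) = -1792 / 2923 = -0.61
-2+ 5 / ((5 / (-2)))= -4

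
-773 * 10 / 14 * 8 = -30920 / 7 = -4417.14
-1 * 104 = -104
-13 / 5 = -2.60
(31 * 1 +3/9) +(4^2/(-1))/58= 2702/87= 31.06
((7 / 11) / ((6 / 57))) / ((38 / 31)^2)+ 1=5.02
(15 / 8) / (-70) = -3 / 112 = -0.03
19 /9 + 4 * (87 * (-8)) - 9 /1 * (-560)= 20323 /9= 2258.11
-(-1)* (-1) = -1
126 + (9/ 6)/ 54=4537/ 36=126.03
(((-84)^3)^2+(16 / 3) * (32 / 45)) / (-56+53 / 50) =-474252342686720 / 74169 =-6394212443.02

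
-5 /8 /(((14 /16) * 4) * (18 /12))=-5 /42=-0.12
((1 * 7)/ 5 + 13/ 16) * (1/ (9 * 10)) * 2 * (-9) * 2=-177/ 200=-0.88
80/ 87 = 0.92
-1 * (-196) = 196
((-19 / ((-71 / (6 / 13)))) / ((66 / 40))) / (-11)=-760 / 111683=-0.01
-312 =-312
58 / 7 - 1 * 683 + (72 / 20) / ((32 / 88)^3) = -671827 / 1120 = -599.85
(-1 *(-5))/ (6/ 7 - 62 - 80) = -0.04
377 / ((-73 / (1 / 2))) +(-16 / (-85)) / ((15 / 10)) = -2.46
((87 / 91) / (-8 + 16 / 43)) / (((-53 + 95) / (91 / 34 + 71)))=-3123735 / 14207648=-0.22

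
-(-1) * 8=8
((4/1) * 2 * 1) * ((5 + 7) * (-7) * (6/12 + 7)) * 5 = -25200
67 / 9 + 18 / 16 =8.57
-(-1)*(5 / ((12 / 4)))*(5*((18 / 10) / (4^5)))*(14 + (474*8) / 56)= 2145 / 1792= 1.20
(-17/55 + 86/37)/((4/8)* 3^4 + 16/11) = 8202/170755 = 0.05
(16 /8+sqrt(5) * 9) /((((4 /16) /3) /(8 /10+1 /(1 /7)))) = 936 /5+4212 * sqrt(5) /5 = 2070.86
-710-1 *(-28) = -682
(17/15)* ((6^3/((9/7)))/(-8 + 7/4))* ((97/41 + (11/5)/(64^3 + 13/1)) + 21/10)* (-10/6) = 7680165904/33871125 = 226.75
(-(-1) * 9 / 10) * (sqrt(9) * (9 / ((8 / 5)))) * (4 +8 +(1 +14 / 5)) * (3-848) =-3244293 / 16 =-202768.31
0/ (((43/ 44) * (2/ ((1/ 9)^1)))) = 0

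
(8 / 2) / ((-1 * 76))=-1 / 19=-0.05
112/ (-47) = -112/ 47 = -2.38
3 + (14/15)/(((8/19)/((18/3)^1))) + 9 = 253/10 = 25.30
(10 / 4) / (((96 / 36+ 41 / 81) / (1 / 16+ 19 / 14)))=64395 / 57568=1.12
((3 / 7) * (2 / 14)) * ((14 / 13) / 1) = 6 / 91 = 0.07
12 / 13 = 0.92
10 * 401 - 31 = 3979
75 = 75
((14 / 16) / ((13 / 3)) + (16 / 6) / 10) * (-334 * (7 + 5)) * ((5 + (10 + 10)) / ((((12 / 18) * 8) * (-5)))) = 366231 / 208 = 1760.73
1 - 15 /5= -2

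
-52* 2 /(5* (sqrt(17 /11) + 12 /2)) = -6864 /1895 + 104* sqrt(187) /1895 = -2.87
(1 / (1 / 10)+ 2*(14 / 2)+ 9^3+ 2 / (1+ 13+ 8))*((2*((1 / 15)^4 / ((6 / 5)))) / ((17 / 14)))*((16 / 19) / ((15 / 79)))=0.09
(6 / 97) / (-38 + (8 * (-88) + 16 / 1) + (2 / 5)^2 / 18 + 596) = -675 / 1418528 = -0.00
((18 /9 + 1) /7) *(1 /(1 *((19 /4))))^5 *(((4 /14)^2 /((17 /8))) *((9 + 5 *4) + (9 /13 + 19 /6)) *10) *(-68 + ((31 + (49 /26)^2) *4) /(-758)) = -1833860543201280 /12022099362165347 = -0.15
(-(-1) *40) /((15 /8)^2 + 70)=512 /941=0.54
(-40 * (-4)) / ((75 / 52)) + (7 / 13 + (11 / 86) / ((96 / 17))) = 59832379 / 536640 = 111.49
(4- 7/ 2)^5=1/ 32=0.03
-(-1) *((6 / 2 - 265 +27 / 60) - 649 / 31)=-175141 / 620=-282.49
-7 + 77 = 70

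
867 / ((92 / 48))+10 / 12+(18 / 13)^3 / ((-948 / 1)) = 10854389389 / 23951694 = 453.18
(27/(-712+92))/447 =-9/92380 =-0.00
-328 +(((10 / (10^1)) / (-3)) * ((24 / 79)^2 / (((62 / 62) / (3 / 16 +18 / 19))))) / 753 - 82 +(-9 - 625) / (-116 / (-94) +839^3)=-338726483351851293312 / 826162058925156979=-410.00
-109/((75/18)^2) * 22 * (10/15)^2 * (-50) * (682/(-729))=-52333952/18225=-2871.55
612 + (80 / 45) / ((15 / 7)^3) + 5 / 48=612.28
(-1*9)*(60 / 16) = -135 / 4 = -33.75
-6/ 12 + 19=37/ 2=18.50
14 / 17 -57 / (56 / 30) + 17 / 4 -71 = -11479 / 119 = -96.46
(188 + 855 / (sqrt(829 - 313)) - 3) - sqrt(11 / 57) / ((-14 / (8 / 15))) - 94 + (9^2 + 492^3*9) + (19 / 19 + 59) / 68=4*sqrt(627) / 5985 + 285*sqrt(129) / 86 + 18221612603 / 17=1071859602.54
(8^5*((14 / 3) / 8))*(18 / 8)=43008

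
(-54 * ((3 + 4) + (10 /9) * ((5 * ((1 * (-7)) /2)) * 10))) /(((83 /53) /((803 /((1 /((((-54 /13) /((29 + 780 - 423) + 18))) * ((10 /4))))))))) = -29077798365 /217958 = -133410.10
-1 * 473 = -473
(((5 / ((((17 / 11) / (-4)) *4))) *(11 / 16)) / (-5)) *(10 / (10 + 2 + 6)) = 605 / 2448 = 0.25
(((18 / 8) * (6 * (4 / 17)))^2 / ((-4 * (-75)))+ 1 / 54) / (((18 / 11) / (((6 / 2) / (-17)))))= -223817 / 39795300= -0.01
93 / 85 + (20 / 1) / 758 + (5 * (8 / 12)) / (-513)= 55231133 / 49578885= 1.11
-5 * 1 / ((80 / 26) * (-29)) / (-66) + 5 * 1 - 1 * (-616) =9508739 / 15312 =621.00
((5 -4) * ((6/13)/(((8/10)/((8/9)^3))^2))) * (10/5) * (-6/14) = -1638400/5373459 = -0.30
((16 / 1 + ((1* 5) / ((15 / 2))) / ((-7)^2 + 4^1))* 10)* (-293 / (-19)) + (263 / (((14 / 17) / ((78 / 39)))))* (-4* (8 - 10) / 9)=10140724 / 3339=3037.05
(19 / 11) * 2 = 38 / 11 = 3.45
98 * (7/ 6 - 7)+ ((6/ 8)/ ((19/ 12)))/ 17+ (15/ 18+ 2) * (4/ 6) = -1656263/ 2907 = -569.75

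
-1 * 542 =-542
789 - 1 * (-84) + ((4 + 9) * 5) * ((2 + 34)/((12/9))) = 2628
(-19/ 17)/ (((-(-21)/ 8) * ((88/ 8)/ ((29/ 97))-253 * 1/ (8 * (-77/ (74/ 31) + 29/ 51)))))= -2108628512/ 187160572599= -0.01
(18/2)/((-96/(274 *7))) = -2877/16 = -179.81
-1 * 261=-261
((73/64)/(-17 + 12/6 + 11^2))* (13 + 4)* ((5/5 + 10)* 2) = 13651/3392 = 4.02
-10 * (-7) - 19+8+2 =61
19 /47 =0.40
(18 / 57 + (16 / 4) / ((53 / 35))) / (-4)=-1489 / 2014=-0.74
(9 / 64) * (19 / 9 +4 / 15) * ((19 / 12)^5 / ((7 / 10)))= 264942593 / 55738368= 4.75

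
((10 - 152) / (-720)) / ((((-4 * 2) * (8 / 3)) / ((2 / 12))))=-71 / 46080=-0.00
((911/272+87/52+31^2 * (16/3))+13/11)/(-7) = -598788847/816816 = -733.08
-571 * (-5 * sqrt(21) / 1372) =2855 * sqrt(21) / 1372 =9.54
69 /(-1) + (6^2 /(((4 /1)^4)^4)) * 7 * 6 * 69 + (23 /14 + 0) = -253134543721 /3758096384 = -67.36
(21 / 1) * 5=105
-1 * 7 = -7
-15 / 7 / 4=-15 / 28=-0.54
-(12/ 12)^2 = -1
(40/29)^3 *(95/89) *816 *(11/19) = 2872320000/2170621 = 1323.27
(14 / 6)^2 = 49 / 9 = 5.44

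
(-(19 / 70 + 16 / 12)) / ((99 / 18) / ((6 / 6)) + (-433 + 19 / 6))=337 / 89110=0.00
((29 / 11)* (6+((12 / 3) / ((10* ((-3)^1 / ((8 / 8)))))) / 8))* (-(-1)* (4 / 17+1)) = 72877 / 3740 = 19.49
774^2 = 599076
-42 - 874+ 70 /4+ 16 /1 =-1765 /2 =-882.50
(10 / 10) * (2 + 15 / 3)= 7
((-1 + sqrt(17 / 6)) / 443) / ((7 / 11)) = -11 / 3101 + 11 * sqrt(102) / 18606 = 0.00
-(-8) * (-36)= -288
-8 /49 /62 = -4 /1519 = -0.00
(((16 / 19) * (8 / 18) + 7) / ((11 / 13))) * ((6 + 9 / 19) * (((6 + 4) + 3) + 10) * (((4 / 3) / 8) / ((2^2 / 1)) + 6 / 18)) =486.61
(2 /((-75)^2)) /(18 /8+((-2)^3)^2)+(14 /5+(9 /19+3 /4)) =455833733 /113287500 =4.02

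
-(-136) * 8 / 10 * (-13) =-7072 / 5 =-1414.40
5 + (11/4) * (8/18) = 56/9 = 6.22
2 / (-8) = -1 / 4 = -0.25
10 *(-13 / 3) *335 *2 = -87100 / 3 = -29033.33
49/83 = 0.59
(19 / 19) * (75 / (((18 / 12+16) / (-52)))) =-1560 / 7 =-222.86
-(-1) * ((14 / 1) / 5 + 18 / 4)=73 / 10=7.30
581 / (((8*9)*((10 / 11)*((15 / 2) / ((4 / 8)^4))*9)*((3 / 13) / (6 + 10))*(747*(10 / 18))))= 1001 / 729000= 0.00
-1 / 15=-0.07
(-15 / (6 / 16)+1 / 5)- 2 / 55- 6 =-2521 / 55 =-45.84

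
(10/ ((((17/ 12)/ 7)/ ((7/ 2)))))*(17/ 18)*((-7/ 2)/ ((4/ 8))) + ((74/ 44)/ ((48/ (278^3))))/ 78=87596143/ 10296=8507.78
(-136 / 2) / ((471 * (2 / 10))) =-340 / 471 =-0.72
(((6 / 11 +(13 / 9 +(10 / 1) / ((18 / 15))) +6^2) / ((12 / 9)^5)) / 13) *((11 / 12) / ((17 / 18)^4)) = 135399357 / 138978944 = 0.97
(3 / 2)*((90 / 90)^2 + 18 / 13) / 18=31 / 156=0.20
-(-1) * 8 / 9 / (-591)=-8 / 5319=-0.00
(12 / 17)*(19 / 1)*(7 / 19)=84 / 17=4.94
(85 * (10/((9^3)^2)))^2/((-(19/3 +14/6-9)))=722500/94143178827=0.00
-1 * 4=-4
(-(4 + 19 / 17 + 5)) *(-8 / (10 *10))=344 / 425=0.81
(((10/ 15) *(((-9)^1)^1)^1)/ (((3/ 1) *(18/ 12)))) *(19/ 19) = -4/ 3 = -1.33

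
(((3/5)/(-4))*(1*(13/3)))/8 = -13/160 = -0.08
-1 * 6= -6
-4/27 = -0.15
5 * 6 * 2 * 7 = 420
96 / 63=32 / 21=1.52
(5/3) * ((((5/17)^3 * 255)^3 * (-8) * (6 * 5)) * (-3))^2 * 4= 150169372558593750000000000/582622237229761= 257747409835.60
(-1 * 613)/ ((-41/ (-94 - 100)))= -118922/ 41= -2900.54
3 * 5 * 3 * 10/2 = 225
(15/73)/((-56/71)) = -1065/4088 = -0.26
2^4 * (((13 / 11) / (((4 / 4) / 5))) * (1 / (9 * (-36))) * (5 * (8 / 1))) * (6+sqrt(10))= -20800 / 297 - 10400 * sqrt(10) / 891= -106.94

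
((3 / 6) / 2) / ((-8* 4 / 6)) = -3 / 64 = -0.05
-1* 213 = -213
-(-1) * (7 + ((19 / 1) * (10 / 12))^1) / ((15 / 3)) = 137 / 30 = 4.57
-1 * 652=-652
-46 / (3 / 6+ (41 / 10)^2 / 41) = -4600 / 91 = -50.55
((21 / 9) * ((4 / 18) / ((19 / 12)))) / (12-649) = -8 / 15561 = -0.00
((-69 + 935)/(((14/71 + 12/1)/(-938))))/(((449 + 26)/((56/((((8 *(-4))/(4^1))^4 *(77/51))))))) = -1698249/1337600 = -1.27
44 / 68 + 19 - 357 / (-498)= 57467 / 2822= 20.36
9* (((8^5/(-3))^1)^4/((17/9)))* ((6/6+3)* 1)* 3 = 13835058055282163712/17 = 813826944428362571.29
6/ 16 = 3/ 8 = 0.38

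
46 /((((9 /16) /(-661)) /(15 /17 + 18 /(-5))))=37460192 /255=146902.71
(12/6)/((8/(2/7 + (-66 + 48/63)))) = -341/21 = -16.24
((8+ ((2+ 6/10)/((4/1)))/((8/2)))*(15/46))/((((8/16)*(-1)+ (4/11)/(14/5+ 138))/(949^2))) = -71159186813/14766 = -4819124.12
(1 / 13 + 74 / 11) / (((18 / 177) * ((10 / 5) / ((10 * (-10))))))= -1435175 / 429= -3345.40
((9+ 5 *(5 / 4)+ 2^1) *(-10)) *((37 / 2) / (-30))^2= -65.60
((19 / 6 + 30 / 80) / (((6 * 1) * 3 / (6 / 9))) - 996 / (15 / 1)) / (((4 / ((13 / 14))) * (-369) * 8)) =398749 / 76515840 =0.01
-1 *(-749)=749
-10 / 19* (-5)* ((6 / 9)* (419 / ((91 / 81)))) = 1131300 / 1729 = 654.31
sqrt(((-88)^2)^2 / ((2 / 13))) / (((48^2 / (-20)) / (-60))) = 6050 * sqrt(26) / 3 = 10283.02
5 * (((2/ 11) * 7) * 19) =1330/ 11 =120.91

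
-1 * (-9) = 9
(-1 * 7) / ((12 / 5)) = -35 / 12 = -2.92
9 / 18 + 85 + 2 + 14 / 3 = 553 / 6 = 92.17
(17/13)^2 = 289/169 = 1.71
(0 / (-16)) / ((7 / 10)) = 0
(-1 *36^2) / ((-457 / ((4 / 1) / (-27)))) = -192 / 457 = -0.42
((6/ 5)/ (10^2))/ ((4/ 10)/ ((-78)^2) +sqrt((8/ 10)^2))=4563/ 304225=0.01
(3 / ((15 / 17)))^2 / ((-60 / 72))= -13.87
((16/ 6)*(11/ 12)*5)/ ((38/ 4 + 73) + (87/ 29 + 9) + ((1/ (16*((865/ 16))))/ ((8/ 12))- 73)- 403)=-47575/ 1484982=-0.03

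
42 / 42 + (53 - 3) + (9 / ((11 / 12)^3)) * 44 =68379 / 121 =565.12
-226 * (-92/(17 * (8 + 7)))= 20792/255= 81.54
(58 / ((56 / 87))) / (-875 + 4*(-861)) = -2523 / 120932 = -0.02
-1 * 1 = -1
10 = 10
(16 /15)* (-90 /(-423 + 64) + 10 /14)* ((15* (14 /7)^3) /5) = 62080 /2513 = 24.70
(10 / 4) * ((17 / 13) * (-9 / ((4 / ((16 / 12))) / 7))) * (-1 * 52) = 3570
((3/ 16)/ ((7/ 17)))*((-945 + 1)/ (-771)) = 1003/ 1799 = 0.56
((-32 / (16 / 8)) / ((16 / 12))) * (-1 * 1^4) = 12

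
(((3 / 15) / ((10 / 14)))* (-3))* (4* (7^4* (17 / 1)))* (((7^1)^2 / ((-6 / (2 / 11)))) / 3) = 56000924 / 825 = 67879.91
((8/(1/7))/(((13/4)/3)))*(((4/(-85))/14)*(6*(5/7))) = -1152/1547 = -0.74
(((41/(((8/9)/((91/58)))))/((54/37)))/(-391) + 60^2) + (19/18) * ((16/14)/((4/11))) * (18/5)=137606723747/38099040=3611.82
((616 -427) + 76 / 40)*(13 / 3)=24817 / 30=827.23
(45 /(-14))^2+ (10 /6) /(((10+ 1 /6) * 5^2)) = 10.34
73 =73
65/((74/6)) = 5.27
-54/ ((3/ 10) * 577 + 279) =-0.12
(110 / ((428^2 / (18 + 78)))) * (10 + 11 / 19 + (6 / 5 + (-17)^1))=-65472 / 217531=-0.30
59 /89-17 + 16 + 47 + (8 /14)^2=204921 /4361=46.99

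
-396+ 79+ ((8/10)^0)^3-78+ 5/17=-6693/17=-393.71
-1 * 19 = -19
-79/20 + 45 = 821/20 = 41.05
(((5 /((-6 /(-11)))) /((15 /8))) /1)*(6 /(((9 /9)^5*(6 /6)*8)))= 11 /3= 3.67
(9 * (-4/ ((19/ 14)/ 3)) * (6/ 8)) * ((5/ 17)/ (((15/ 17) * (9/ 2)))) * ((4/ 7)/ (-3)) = 16/ 19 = 0.84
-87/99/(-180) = 29/5940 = 0.00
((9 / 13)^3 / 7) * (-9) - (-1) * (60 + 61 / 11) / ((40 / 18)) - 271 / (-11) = 181705091 / 3383380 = 53.71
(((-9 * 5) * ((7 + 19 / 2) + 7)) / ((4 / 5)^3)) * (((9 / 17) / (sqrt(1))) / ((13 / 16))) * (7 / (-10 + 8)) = 16655625 / 3536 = 4710.30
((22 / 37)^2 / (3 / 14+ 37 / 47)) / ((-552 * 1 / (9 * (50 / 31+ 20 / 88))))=-0.01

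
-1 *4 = -4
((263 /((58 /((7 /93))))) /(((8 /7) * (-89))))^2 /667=166074769 /9838020097628928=0.00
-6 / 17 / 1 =-0.35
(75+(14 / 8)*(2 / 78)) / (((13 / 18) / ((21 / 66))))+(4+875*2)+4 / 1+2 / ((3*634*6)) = 37997213473 / 21214908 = 1791.06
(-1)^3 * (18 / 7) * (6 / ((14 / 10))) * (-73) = 39420 / 49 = 804.49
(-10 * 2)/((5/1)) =-4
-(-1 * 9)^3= 729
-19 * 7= -133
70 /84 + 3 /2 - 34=-95 /3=-31.67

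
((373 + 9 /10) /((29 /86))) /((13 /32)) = 5144864 /1885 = 2729.37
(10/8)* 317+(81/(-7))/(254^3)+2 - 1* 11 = 44421233657/114709448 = 387.25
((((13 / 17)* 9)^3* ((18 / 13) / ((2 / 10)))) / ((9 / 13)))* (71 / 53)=1137145230 / 260389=4367.10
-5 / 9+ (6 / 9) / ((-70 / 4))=-187 / 315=-0.59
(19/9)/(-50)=-19/450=-0.04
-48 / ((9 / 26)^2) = -10816 / 27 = -400.59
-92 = -92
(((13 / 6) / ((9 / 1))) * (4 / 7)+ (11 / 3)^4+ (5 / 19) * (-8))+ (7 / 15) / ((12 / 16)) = 9663791 / 53865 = 179.41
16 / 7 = 2.29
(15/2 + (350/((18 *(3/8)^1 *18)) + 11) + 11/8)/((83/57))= 840503/53784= 15.63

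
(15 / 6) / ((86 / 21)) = 105 / 172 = 0.61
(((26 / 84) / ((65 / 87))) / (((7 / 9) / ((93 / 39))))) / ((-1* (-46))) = 8091 / 293020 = 0.03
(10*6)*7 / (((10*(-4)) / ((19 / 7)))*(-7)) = 57 / 14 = 4.07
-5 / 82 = -0.06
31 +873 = 904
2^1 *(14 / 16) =7 / 4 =1.75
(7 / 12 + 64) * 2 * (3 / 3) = 775 / 6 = 129.17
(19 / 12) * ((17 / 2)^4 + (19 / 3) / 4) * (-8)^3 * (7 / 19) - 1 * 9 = -14035865 / 9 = -1559540.56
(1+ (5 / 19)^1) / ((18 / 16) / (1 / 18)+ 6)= 32 / 665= 0.05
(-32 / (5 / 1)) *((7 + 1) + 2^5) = -256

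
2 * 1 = 2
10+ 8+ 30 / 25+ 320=1696 / 5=339.20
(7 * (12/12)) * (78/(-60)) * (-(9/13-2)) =-119/10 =-11.90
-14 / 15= -0.93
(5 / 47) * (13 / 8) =65 / 376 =0.17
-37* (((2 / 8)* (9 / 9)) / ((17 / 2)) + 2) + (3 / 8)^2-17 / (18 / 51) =-401845 / 3264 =-123.11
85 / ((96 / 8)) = 85 / 12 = 7.08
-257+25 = -232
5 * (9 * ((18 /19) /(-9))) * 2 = -180 /19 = -9.47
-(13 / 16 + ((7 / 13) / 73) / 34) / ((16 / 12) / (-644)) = 101326155 / 258128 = 392.54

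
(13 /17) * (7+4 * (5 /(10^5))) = 455013 /85000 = 5.35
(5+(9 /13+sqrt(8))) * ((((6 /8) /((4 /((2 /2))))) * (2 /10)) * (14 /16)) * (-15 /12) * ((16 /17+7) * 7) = -734265 /56576 -19845 * sqrt(2) /4352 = -19.43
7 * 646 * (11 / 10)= 24871 / 5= 4974.20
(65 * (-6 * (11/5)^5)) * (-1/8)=6280989/2500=2512.40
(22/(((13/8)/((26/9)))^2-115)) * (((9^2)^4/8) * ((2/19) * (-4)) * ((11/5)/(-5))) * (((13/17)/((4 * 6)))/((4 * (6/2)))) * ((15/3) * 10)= -21886866144/862087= -25388.23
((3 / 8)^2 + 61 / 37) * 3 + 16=50599 / 2368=21.37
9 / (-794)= -9 / 794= -0.01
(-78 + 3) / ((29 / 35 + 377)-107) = -0.28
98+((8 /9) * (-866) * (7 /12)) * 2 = -21602 /27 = -800.07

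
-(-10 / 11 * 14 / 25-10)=578 / 55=10.51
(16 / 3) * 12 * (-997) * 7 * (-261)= 116577216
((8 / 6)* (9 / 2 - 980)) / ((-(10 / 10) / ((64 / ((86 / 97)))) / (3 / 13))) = 12111808 / 559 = 21666.92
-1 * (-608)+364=972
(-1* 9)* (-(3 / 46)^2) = 81 / 2116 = 0.04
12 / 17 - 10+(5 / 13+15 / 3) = -864 / 221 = -3.91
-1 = -1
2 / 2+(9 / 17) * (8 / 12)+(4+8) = 13.35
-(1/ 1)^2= -1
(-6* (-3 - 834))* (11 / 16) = 27621 / 8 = 3452.62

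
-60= -60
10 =10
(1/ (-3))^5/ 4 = -1/ 972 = -0.00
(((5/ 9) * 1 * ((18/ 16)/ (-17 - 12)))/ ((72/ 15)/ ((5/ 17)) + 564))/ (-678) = 0.00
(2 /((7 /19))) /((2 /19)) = 361 /7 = 51.57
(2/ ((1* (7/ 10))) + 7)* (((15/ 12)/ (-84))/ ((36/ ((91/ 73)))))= -1495/ 294336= -0.01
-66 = -66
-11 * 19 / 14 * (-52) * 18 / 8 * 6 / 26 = 5643 / 14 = 403.07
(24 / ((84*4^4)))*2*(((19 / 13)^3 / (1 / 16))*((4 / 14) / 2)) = 6859 / 430612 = 0.02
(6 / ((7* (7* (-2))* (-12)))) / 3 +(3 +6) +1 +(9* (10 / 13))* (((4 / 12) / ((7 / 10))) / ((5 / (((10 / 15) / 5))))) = 77125 / 7644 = 10.09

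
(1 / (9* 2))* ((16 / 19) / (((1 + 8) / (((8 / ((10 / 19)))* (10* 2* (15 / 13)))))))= 640 / 351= 1.82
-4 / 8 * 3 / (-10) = 0.15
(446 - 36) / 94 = 205 / 47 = 4.36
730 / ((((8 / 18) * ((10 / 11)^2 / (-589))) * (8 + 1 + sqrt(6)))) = -140471199 / 1000 + 15607911 * sqrt(6) / 1000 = -102239.78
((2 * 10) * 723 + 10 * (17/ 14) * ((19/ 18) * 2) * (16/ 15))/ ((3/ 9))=2738108/ 63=43462.03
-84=-84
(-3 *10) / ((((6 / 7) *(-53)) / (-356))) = -12460 / 53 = -235.09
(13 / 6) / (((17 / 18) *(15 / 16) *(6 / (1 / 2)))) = 52 / 255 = 0.20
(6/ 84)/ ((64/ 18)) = 9/ 448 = 0.02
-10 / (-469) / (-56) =-5 / 13132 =-0.00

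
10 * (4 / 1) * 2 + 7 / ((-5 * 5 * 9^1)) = 17993 / 225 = 79.97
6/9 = 2/3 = 0.67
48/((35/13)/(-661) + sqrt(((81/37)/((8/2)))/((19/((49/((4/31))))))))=23196975360/1297877542073 + 127594913472*sqrt(21793)/1297877542073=14.53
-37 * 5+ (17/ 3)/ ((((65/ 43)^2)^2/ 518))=20198864731/ 53551875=377.18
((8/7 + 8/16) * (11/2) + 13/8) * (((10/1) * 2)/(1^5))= 2985/14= 213.21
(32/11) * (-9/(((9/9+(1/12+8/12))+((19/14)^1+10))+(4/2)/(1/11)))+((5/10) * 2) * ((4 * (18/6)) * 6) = 71.25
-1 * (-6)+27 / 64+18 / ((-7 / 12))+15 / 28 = -10707 / 448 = -23.90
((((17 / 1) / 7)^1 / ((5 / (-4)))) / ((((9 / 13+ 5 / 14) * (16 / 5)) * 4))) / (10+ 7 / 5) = -0.01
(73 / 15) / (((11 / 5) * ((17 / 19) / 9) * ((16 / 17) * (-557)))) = -4161 / 98032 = -0.04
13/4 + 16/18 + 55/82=7099/1476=4.81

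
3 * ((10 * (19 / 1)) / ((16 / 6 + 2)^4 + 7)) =46170 / 38983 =1.18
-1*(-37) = 37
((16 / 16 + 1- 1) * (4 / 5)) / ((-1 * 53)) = -4 / 265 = -0.02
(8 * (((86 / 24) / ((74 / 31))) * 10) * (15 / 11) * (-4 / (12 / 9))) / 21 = -66650 / 2849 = -23.39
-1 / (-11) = 1 / 11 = 0.09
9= 9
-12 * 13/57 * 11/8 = -143/38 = -3.76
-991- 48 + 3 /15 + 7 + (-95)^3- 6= -4292064 /5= -858412.80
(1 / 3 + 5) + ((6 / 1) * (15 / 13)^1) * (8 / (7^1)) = 3616 / 273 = 13.25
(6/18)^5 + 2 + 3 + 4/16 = 5107/972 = 5.25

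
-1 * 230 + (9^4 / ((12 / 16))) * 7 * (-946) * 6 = -347575766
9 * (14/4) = 63/2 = 31.50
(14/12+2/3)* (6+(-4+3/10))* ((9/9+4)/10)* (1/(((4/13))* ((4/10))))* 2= 3289/96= 34.26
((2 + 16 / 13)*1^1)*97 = 4074 / 13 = 313.38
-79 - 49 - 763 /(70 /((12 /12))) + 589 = 4501 /10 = 450.10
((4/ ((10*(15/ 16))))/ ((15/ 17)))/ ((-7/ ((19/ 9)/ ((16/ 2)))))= -1292/ 70875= -0.02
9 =9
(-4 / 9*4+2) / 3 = 2 / 27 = 0.07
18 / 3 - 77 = -71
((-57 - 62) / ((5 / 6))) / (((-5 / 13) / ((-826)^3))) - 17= -5230963697657 / 25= -209238547906.28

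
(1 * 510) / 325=102 / 65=1.57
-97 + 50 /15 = -281 /3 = -93.67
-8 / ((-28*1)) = 2 / 7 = 0.29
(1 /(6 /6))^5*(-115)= -115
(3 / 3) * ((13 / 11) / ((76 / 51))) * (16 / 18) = 442 / 627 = 0.70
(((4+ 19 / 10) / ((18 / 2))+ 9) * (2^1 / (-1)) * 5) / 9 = -10.73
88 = 88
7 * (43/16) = 18.81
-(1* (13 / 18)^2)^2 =-28561 / 104976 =-0.27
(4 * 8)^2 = 1024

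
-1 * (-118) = 118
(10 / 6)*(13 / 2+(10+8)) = 245 / 6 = 40.83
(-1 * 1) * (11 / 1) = -11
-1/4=-0.25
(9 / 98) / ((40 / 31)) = 279 / 3920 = 0.07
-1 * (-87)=87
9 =9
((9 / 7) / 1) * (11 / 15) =33 / 35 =0.94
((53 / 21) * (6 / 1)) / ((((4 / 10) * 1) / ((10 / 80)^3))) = 265 / 3584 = 0.07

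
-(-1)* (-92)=-92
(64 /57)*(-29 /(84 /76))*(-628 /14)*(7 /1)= 582784 /63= 9250.54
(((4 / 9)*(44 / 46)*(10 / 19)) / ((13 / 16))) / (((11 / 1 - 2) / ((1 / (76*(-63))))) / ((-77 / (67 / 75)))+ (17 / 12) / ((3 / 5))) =0.00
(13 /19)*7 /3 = 91 /57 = 1.60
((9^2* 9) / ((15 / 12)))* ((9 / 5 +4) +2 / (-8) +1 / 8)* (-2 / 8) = -165483 / 200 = -827.42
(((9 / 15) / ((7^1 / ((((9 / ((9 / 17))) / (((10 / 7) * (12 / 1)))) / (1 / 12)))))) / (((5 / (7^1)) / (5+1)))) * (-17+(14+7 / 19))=-2142 / 95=-22.55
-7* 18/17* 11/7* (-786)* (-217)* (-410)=13846223160/17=814483715.29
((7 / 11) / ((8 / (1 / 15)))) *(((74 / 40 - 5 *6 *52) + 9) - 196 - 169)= -89327 / 8800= -10.15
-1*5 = -5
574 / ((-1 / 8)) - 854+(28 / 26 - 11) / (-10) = -707851 / 130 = -5445.01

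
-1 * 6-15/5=-9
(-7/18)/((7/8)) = -4/9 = -0.44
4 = 4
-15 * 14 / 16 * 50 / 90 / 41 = -175 / 984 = -0.18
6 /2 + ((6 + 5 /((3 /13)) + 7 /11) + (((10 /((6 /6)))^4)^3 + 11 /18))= 198000000006319 /198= 1000000000031.91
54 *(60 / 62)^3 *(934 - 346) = 857304000 / 29791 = 28777.28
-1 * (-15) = 15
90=90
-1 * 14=-14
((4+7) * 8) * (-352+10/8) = -30866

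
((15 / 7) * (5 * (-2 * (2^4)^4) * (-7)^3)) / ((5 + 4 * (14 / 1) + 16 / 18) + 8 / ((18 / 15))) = 4335206400 / 617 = 7026266.45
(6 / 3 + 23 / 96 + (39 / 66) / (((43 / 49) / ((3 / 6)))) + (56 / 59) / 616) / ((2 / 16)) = 6906125 / 334884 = 20.62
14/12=7/6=1.17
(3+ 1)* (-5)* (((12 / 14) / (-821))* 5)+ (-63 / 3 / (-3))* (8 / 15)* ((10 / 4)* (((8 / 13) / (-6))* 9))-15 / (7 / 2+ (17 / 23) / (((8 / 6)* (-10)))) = -3046064816 / 236759159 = -12.87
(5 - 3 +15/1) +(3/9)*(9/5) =88/5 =17.60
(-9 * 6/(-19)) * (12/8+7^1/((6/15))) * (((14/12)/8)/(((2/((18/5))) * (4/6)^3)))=15309/320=47.84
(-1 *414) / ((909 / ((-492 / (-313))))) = -22632 / 31613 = -0.72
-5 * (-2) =10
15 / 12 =5 / 4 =1.25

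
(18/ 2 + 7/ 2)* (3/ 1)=75/ 2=37.50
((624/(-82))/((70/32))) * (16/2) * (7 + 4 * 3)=-758784/1435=-528.77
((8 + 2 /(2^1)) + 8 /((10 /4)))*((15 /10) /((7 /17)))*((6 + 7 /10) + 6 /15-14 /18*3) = 148291 /700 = 211.84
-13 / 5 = -2.60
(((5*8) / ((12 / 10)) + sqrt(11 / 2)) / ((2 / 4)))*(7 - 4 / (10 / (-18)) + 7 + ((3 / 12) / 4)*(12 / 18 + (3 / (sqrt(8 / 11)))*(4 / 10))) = 2699*sqrt(22) / 120 + 1019897 / 720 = 1522.02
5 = 5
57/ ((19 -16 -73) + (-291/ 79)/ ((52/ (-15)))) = -12324/ 14905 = -0.83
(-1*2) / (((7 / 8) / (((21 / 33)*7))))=-112 / 11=-10.18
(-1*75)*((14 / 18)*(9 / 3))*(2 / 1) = -350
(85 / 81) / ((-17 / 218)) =-1090 / 81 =-13.46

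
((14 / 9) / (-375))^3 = -2744 / 38443359375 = -0.00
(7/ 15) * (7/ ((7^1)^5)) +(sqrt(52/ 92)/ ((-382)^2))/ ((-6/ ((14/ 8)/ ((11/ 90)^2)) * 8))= 1/ 5145 -4725 * sqrt(299)/ 6497703872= 0.00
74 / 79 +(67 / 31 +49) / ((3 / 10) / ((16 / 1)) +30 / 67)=1354623974 / 12247449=110.60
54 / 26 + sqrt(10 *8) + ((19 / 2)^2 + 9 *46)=4 *sqrt(5) + 26329 / 52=515.27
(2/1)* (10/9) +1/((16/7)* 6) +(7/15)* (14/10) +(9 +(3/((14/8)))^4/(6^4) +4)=275819629/17287200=15.96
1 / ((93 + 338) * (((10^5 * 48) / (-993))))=-331 / 689600000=-0.00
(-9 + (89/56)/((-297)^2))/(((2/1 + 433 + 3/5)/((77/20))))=-44457247/558892224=-0.08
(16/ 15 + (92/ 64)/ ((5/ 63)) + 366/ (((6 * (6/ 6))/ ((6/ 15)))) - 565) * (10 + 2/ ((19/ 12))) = -5872.85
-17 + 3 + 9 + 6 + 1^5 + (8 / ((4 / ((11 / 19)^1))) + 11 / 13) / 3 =659 / 247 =2.67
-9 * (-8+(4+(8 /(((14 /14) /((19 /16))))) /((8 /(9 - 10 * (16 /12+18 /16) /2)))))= 71.18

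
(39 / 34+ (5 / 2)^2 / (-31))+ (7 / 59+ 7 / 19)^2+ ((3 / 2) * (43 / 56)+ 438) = 32660478350443 / 74171978384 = 440.33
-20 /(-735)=4 /147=0.03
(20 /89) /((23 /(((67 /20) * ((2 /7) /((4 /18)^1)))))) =603 /14329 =0.04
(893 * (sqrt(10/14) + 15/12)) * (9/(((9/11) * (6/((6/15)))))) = 9823 * sqrt(35)/105 + 9823/12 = 1372.05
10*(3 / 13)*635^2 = 12096750 / 13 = 930519.23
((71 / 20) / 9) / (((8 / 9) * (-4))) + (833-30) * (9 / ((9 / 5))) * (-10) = -25696071 / 640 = -40150.11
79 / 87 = 0.91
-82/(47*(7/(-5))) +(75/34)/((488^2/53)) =3321035135/2663878784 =1.25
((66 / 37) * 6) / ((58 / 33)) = 6534 / 1073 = 6.09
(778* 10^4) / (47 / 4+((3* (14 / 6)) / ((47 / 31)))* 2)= 292528000 / 789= 370757.92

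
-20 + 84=64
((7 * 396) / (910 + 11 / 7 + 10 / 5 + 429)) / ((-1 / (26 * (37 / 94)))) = -126126 / 5969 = -21.13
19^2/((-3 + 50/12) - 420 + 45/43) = -93138/107789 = -0.86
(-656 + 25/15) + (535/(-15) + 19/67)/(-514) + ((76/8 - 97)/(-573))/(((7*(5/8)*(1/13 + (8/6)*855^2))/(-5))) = -654.26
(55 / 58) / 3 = 0.32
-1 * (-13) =13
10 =10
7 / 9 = 0.78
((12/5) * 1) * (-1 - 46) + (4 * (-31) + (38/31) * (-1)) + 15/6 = -73013/310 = -235.53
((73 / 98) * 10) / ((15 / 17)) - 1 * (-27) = 5210 / 147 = 35.44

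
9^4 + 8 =6569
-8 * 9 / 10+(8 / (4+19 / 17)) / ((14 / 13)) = -17504 / 3045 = -5.75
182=182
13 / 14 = 0.93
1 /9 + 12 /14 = 61 /63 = 0.97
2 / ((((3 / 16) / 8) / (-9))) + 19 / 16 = -12269 / 16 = -766.81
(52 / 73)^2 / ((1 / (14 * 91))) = 646.44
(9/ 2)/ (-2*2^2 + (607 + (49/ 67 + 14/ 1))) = 603/ 82240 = 0.01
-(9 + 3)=-12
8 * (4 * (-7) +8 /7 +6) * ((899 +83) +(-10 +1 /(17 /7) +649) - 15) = -268041.28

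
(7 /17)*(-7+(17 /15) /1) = -616 /255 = -2.42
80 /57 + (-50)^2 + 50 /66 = 1568855 /627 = 2502.16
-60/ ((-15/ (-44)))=-176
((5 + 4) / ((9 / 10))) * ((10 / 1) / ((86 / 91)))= 4550 / 43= 105.81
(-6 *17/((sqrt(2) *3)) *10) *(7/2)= -595 *sqrt(2)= -841.46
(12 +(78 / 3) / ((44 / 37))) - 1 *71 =-817 / 22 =-37.14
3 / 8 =0.38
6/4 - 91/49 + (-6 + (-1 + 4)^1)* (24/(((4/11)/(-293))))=812191/14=58013.64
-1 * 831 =-831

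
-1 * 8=-8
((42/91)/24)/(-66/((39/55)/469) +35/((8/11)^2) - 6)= -16/36269297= -0.00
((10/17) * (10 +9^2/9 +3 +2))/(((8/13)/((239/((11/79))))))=7363590/187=39377.49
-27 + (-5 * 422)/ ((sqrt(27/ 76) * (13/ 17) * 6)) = -35870 * sqrt(57)/ 351 - 27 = -798.55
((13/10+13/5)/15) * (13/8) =169/400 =0.42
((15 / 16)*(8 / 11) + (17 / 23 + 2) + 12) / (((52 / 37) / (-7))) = -2020977 / 26312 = -76.81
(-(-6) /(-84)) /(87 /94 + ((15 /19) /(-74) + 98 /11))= -363451 /49987364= -0.01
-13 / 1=-13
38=38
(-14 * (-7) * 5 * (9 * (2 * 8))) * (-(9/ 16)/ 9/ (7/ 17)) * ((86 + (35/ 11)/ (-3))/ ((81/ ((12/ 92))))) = -3335570/ 2277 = -1464.90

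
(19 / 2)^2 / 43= 361 / 172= 2.10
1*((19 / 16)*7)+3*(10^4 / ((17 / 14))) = 24714.19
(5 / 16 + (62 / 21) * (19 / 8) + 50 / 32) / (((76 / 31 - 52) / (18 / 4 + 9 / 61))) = -416547 / 499712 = -0.83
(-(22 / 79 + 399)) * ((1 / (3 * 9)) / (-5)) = 31543 / 10665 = 2.96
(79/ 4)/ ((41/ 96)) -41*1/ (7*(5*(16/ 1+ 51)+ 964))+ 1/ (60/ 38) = 174747619/ 3728130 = 46.87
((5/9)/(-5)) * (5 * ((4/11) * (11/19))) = -20/171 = -0.12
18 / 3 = 6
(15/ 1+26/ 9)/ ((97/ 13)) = 2093/ 873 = 2.40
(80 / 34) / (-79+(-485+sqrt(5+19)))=-940 / 225301- 10*sqrt(6) / 675903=-0.00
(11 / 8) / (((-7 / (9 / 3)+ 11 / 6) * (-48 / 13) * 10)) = 143 / 1920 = 0.07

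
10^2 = 100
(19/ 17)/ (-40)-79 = -79.03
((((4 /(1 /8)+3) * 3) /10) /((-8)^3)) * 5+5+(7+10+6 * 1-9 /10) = 138227 /5120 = 27.00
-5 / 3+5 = 10 / 3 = 3.33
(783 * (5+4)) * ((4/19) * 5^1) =140940/19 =7417.89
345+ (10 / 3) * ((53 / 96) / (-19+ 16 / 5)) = 3923395 / 11376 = 344.88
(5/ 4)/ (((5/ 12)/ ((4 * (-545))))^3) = -179024808960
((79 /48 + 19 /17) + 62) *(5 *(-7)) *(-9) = 5548935 /272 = 20400.50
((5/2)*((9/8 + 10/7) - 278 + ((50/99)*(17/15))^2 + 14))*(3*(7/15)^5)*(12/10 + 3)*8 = -21678501706183/14885268750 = -1456.37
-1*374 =-374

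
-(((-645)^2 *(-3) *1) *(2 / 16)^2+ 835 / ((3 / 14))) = 2996065 / 192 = 15604.51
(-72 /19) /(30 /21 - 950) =63 /15770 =0.00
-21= -21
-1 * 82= -82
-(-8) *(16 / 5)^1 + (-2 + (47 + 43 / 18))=6569 / 90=72.99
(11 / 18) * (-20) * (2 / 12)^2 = -55 / 162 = -0.34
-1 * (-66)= 66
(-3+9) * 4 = 24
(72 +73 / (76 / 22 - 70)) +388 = 335917 / 732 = 458.90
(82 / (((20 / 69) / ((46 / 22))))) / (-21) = -21689 / 770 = -28.17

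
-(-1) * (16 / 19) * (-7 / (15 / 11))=-1232 / 285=-4.32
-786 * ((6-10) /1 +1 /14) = 21615 /7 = 3087.86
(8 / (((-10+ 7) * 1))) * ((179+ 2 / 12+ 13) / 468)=-1153 / 1053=-1.09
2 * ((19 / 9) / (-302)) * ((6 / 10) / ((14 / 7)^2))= -19 / 9060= -0.00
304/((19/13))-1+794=1001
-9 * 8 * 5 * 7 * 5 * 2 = -25200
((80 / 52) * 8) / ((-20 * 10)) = -4 / 65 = -0.06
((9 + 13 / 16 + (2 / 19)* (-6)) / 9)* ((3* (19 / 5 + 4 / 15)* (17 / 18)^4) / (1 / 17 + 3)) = 241732074107 / 74675727360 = 3.24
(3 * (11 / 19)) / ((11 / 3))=9 / 19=0.47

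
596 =596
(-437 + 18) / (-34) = 419 / 34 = 12.32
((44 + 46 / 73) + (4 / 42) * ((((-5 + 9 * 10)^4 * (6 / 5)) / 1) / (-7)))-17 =-3048417667 / 3577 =-852227.47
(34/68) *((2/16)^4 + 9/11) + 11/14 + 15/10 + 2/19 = 2.80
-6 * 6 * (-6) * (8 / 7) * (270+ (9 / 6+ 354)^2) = 218851632 / 7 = 31264518.86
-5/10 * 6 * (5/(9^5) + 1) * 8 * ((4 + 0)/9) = -1889728/177147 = -10.67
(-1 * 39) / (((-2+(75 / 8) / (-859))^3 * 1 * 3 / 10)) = 3245259668480 / 202995540943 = 15.99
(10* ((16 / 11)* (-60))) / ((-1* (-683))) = -1.28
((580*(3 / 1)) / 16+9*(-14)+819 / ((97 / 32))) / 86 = 98139 / 33368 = 2.94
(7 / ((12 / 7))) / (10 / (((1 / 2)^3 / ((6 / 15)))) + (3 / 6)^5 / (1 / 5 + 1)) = 784 / 6149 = 0.13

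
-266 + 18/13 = -3440/13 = -264.62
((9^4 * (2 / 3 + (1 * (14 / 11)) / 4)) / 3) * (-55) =-236925 / 2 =-118462.50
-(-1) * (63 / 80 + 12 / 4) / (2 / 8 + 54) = 303 / 4340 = 0.07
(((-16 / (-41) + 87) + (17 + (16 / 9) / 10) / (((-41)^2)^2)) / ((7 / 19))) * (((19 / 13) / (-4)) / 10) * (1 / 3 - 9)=1002901158272 / 13351720725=75.11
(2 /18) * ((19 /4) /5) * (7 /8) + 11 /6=2773 /1440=1.93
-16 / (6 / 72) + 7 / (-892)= -171271 / 892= -192.01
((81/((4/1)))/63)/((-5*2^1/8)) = -9/35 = -0.26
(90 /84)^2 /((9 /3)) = 75 /196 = 0.38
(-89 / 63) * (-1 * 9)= 89 / 7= 12.71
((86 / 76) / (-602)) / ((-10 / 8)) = 1 / 665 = 0.00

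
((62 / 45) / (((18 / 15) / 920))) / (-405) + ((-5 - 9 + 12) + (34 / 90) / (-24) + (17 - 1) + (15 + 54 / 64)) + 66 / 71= 699353887 / 24844320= 28.15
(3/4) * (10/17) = 15/34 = 0.44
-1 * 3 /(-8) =3 /8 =0.38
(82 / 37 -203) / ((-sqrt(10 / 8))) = 14858*sqrt(5) / 185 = 179.59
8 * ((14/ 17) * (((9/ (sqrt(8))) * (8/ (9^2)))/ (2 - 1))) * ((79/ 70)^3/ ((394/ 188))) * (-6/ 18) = -185382664 * sqrt(2)/ 553840875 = -0.47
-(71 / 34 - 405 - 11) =14073 / 34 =413.91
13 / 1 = 13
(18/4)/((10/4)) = 9/5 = 1.80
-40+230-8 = 182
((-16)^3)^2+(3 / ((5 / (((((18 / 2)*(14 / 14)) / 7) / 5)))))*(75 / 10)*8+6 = 16777231.26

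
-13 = -13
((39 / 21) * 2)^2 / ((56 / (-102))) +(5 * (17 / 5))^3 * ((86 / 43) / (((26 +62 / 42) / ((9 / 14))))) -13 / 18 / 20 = 14586833957 / 71247960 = 204.73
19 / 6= 3.17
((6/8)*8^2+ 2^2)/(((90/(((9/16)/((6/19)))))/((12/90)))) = 247/1800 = 0.14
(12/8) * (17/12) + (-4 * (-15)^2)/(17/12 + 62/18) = -10249/56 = -183.02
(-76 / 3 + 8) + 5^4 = 1823 / 3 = 607.67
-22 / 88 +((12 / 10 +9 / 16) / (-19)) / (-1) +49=74241 / 1520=48.84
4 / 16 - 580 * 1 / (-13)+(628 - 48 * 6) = 20013 / 52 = 384.87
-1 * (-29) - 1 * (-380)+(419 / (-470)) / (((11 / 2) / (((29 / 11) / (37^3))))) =589090072344 / 1440318055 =409.00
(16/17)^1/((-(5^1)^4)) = -0.00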